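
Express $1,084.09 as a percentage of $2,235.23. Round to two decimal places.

48.50%

$1,084.09 ÷ $2,235.23 ≈ 48.50%.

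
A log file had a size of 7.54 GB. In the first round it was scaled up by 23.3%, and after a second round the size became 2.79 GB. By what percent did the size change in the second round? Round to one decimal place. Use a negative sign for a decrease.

-70.0%

After the first round: 7.54 × 1.233 = 9.29682.
Second-round multiplier: 2.79 ÷ 9.29682 ≈ 0.3001.
That is a change of -70.0%.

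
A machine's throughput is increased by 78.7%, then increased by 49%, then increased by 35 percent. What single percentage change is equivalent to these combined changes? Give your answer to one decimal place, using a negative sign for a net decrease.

A 78.7% increase multiplies by 1.787.
Then a 49% increase: 1.787 × 1.49 = 2.66263.
Then a 35% increase: 2.66263 × 1.35 = 3.5945505.
Overall factor 3.5945505, i.e. 259.5%.

259.5%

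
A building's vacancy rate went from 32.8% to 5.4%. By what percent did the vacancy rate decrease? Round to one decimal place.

The change is 5.4 − 32.8 = -27.4 percentage points.
Relative to the original 32.8%, that is -27.4 ÷ 32.8 ≈ -83.5%.
So the vacancy rate fell by 83.5%.

83.5%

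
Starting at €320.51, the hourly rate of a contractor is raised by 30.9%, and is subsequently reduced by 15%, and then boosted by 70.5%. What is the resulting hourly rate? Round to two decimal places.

€608.03

After the 30.9% increase: €320.51 × 1.309 = €419.54759.
After the 15% decrease: €419.54759 × 0.85 = €356.6154515.
After the 70.5% increase: €356.6154515 × 1.705 = €608.0293448075 ≈ €608.03.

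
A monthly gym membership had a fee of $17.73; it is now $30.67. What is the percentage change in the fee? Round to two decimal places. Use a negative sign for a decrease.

Change: $30.67 − $17.73 = $12.94.
Relative to the original: $12.94 ÷ $17.73 ≈ 72.98%.

72.98%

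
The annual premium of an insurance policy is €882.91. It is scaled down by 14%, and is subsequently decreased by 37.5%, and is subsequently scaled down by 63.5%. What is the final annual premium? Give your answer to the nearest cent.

After the 14% decrease: €882.91 × 0.86 = €759.3026.
Apply the 37.5% decrease: €759.3026 × 0.625 = €474.564125.
After the 63.5% decrease: €474.564125 × 0.365 = €173.215905625 ≈ €173.22.

€173.22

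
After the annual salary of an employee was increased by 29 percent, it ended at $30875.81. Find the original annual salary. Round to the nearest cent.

$23934.74

The overall multiplier applied was 1.29.
So the original annual salary was $30875.81 ÷ 1.29 ≈ $23934.74.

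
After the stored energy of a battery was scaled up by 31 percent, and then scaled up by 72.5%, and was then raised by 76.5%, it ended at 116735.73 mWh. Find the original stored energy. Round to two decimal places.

29268.38 mWh

Undoing the 76.5% increase: 116735.73 ÷ 1.765 ≈ 66139.223796.
Undoing the 72.5% increase: 66139.223796 ÷ 1.725 ≈ 38341.579012.
Undoing the 31% increase: 38341.579012 ÷ 1.31 ≈ 29268.38 mWh.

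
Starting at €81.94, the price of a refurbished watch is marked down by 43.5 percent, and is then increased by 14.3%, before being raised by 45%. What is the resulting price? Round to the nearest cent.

After the 43.5% decrease: €81.94 × 0.565 = €46.2961.
Apply the 14.3% increase: €46.2961 × 1.143 = €52.9164423.
Apply the 45% increase: €52.9164423 × 1.45 = €76.728841335 ≈ €76.73.

€76.73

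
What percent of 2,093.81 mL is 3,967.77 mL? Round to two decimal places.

3,967.77 mL ÷ 2,093.81 mL ≈ 189.50%.

189.50%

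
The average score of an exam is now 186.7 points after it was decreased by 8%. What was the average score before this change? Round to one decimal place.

The overall multiplier applied was 0.92.
So the original average score was 186.7 ÷ 0.92 ≈ 202.9 points.

202.9 points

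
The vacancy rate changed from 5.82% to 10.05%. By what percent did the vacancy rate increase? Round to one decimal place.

The change is 10.05 − 5.82 = 4.23 percentage points.
Relative to the original 5.82%, that is 4.23 ÷ 5.82 ≈ 72.7%.
So the vacancy rate rose by 72.7%.

72.7%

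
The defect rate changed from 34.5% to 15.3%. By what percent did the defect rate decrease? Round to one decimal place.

55.7%

The change is 15.3 − 34.5 = -19.2 percentage points.
Relative to the original 34.5%, that is -19.2 ÷ 34.5 ≈ -55.7%.
So the defect rate fell by 55.7%.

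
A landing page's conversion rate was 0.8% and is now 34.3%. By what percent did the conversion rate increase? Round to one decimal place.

4187.5%

The change is 34.3 − 0.8 = 33.5 percentage points.
Relative to the original 0.8%, that is 33.5 ÷ 0.8 = 4187.5%.
So the conversion rate rose by 4187.5%.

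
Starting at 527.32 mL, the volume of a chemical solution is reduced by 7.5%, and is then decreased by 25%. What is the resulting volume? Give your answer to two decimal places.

365.83 mL

After the 7.5% decrease: 527.32 × 0.925 = 487.771.
Apply the 25% decrease: 487.771 × 0.75 = 365.82825 ≈ 365.83.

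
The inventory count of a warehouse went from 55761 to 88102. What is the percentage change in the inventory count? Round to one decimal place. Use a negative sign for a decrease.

Change: 88102 − 55761 = 32341.
Relative to the original: 32341 ÷ 55761 ≈ 58.0%.

58.0%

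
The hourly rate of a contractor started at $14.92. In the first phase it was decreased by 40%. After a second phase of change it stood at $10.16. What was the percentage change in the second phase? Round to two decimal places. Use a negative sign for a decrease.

13.49%

After the first phase: $14.92 × 0.6 = $8.952.
Second-phase multiplier: $10.16 ÷ $8.952 ≈ 1.134942.
That is a change of 13.49%.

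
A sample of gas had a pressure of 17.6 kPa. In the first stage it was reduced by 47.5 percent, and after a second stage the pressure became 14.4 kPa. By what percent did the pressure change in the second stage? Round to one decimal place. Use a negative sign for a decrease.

After the first stage: 17.6 × 0.525 = 9.24.
Second-stage multiplier: 14.4 ÷ 9.24 ≈ 1.55844.
That is a change of 55.8%.

55.8%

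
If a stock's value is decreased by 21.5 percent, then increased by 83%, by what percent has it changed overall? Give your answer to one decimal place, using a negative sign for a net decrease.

A 21.5% decrease multiplies by 0.785.
Then an 83% increase: 0.785 × 1.83 = 1.43655.
Overall factor 1.43655, i.e. 43.7%.

43.7%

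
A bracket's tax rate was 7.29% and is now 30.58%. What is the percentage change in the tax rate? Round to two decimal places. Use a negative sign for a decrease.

The change is 30.58 − 7.29 = 23.29 percentage points.
Relative to the original 7.29%, that is 23.29 ÷ 7.29 ≈ 319.48%.

319.48%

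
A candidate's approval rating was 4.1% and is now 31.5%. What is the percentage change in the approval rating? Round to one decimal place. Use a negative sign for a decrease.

The change is 31.5 − 4.1 = 27.4 percentage points.
Relative to the original 4.1%, that is 27.4 ÷ 4.1 ≈ 668.3%.

668.3%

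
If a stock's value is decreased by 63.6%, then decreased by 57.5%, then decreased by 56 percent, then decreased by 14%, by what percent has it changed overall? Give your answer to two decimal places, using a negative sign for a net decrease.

A 63.6% decrease multiplies by 0.364.
Then a 57.5% decrease: 0.364 × 0.425 = 0.1547.
Then a 56% decrease: 0.1547 × 0.44 = 0.068068.
Then a 14% decrease: 0.068068 × 0.86 = 0.05853848.
Overall factor 0.05853848, i.e. -94.15%.

-94.15%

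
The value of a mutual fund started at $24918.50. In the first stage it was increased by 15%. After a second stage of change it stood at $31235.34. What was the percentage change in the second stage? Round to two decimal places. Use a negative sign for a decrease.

After the first stage: $24918.50 × 1.15 = $28656.275.
Second-stage multiplier: $31235.34 ÷ $28656.275 ≈ 1.09.
That is a change of 9.00%.

9.00%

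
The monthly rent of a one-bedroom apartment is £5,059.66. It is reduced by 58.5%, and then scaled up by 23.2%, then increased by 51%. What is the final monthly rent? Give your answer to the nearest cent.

Each change multiplies by a factor: 0.415 × 1.232 × 1.51 = 0.7720328.
£5,059.66 × 0.7720328 = £3906.223476848 ≈ £3,906.22.

£3,906.22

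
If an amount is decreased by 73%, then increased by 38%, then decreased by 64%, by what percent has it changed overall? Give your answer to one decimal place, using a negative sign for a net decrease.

-86.6%

The combined multiplier is 0.27 × 1.38 × 0.36 = 0.134136.
That corresponds to a decrease of 86.6%.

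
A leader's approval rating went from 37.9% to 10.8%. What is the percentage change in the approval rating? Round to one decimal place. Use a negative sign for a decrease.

-71.5%

The change is 10.8 − 37.9 = -27.1 percentage points.
Relative to the original 37.9%, that is -27.1 ÷ 37.9 ≈ -71.5%.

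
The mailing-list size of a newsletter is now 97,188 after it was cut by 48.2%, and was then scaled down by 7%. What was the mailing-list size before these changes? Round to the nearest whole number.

201,744

Undoing the 7% decrease: 97,188 ÷ 0.93 ≈ 104503.225806.
Undoing the 48.2% decrease: 104503.225806 ÷ 0.518 ≈ 201,744.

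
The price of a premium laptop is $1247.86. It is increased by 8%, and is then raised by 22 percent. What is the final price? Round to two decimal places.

Each change multiplies by a factor: 1.08 × 1.22 = 1.3176.
$1247.86 × 1.3176 = $1644.180336 ≈ $1644.18.

$1644.18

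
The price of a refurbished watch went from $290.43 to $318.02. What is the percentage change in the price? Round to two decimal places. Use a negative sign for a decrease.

Change: $318.02 − $290.43 = $27.59.
Relative to the original: $27.59 ÷ $290.43 ≈ 9.50%.

9.50%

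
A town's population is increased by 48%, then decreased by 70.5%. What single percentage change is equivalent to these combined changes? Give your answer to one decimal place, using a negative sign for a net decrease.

The combined multiplier is 1.48 × 0.295 = 0.4366.
That corresponds to a decrease of 56.3%.

-56.3%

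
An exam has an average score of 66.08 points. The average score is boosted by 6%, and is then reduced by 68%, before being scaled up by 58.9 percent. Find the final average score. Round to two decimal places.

35.62 points

Each change multiplies by a factor: 1.06 × 0.32 × 1.589 = 0.5389888.
66.08 × 0.5389888 = 35.616379904 ≈ 35.62.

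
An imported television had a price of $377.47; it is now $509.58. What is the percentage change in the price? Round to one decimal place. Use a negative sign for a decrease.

Change: $509.58 − $377.47 = $132.11.
Relative to the original: $132.11 ÷ $377.47 ≈ 35.0%.

35.0%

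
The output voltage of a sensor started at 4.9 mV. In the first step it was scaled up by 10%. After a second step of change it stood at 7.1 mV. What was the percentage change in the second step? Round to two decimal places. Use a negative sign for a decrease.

After the first step: 4.9 × 1.1 = 5.39.
Second-step multiplier: 7.1 ÷ 5.39 ≈ 1.317254.
That is a change of 31.73%.

31.73%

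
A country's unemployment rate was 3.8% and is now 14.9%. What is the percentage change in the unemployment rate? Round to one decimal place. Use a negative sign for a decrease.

The change is 14.9 − 3.8 = 11.1 percentage points.
Relative to the original 3.8%, that is 11.1 ÷ 3.8 ≈ 292.1%.

292.1%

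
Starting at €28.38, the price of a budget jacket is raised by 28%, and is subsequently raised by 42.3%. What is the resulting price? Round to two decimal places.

Each change multiplies by a factor: 1.28 × 1.423 = 1.82144.
€28.38 × 1.82144 = €51.6924672 ≈ €51.69.

€51.69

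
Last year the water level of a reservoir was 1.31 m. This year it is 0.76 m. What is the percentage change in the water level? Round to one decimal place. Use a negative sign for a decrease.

Change: 0.76 − 1.31 = -0.55.
Relative to the original: -0.55 ÷ 1.31 ≈ -42.0%.

-42.0%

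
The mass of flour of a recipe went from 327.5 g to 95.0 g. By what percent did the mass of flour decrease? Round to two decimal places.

Change: 95.0 − 327.5 = -232.5.
Relative to the original: -232.5 ÷ 327.5 ≈ -70.99%.
So the mass of flour decreased by 70.99%.

70.99%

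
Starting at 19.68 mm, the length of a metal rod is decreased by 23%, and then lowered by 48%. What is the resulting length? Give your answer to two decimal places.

7.88 mm

After the 23% decrease: 19.68 × 0.77 = 15.1536.
48% decrease: 15.1536 × 0.52 = 7.879872 ≈ 7.88.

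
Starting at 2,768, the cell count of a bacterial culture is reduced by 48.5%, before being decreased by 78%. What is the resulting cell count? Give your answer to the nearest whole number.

314

Apply the 48.5% decrease: 2,768 × 0.515 = 1425.52.
78% decrease: 1425.52 × 0.22 = 313.6144 ≈ 314.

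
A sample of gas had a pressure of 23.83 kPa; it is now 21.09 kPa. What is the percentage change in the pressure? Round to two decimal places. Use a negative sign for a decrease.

-11.50%

Change: 21.09 − 23.83 = -2.74.
Relative to the original: -2.74 ÷ 23.83 ≈ -11.50%.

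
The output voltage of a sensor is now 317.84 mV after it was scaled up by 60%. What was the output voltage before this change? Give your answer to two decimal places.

The overall multiplier applied was 1.6.
So the original output voltage was 317.84 ÷ 1.6 = 198.65 mV.

198.65 mV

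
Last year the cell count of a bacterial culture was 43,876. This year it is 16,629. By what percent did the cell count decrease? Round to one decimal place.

Change: 16,629 − 43,876 = -27,247.
Relative to the original: -27,247 ÷ 43,876 ≈ -62.1%.
So the cell count decreased by 62.1%.

62.1%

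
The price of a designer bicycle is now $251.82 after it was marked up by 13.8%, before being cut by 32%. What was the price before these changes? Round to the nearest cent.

The overall multiplier applied was 1.138 × 0.68 = 0.77384.
So the original price was $251.82 ÷ 0.77384 ≈ $325.42.

$325.42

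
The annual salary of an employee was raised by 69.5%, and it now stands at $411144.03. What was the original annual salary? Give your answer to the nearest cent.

The overall multiplier applied was 1.695.
So the original annual salary was $411144.03 ÷ 1.695 ≈ $242562.85.

$242562.85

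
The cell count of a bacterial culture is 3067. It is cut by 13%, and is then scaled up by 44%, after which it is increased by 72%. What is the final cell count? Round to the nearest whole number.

6609

13% decrease: 3067 × 0.87 = 2668.29.
After the 44% increase: 2668.29 × 1.44 = 3842.3376.
After the 72% increase: 3842.3376 × 1.72 = 6608.820672 ≈ 6609.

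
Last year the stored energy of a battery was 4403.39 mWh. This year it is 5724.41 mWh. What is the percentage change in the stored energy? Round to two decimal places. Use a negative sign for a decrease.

30.00%

Change: 5724.41 − 4403.39 = 1321.02.
Relative to the original: 1321.02 ÷ 4403.39 ≈ 30.00%.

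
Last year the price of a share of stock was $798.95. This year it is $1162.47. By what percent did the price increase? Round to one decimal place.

Change: $1162.47 − $798.95 = $363.52.
Relative to the original: $363.52 ÷ $798.95 ≈ 45.5%.
So the price increased by 45.5%.

45.5%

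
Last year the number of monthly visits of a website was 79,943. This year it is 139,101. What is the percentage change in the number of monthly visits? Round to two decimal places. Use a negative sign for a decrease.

74.00%

Change: 139,101 − 79,943 = 59,158.
Relative to the original: 59,158 ÷ 79,943 ≈ 74.00%.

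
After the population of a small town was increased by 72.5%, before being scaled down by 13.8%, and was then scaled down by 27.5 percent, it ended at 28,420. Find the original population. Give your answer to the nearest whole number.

26,363

The overall multiplier applied was 1.725 × 0.862 × 0.725 = 1.07803875.
So the original population was 28,420 ÷ 1.07803875 ≈ 26,363.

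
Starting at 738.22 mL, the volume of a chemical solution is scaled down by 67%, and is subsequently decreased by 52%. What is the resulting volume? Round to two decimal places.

Each change multiplies by a factor: 0.33 × 0.48 = 0.1584.
738.22 × 0.1584 = 116.934048 ≈ 116.93.

116.93 mL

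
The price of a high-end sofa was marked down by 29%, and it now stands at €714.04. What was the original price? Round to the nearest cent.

€1005.69

The overall multiplier applied was 0.71.
So the original price was €714.04 ÷ 0.71 ≈ €1005.69.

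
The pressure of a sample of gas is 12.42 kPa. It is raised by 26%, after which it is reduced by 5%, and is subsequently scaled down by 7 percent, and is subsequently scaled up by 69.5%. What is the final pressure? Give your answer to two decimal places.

23.44 kPa

Each change multiplies by a factor: 1.26 × 0.95 × 0.93 × 1.695 = 1.88689095.
12.42 × 1.88689095 = 23.435185599 ≈ 23.44.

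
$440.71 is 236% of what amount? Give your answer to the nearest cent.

$440.71 ÷ 2.36 ≈ $186.74.

$186.74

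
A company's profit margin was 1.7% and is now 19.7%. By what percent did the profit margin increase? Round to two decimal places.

The change is 19.7 − 1.7 = 18.0 percentage points.
Relative to the original 1.7%, that is 18.0 ÷ 1.7 ≈ 1058.82%.
So the profit margin rose by 1058.82%.

1058.82%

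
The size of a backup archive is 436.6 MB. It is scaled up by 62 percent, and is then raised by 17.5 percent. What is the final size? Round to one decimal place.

Each change multiplies by a factor: 1.62 × 1.175 = 1.9035.
436.6 × 1.9035 = 831.0681 ≈ 831.1.

831.1 MB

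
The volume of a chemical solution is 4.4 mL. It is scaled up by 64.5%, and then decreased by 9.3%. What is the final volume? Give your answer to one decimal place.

Each change multiplies by a factor: 1.645 × 0.907 = 1.492015.
4.4 × 1.492015 = 6.564866 ≈ 6.6.

6.6 mL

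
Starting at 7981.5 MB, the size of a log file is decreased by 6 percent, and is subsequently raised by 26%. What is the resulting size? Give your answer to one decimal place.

Apply the 6% decrease: 7981.5 × 0.94 = 7502.61.
26% increase: 7502.61 × 1.26 = 9453.2886 ≈ 9453.3.

9453.3 MB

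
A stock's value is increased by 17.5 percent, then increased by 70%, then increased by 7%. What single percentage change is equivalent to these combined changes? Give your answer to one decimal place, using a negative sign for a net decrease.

113.7%

The combined multiplier is 1.175 × 1.7 × 1.07 = 2.137325.
That corresponds to an increase of 113.7%.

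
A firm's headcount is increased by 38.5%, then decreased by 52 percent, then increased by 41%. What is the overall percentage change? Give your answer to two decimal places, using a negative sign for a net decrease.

A 38.5% increase multiplies by 1.385.
Then a 52% decrease: 1.385 × 0.48 = 0.6648.
Then a 41% increase: 0.6648 × 1.41 = 0.937368.
Overall factor 0.937368, i.e. -6.26%.

-6.26%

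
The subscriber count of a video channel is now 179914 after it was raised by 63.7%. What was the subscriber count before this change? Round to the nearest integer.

109905

The overall multiplier applied was 1.637.
So the original subscriber count was 179914 ÷ 1.637 ≈ 109905.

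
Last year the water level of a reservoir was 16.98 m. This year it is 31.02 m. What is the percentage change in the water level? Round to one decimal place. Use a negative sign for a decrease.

82.7%

Change: 31.02 − 16.98 = 14.04.
Relative to the original: 14.04 ÷ 16.98 ≈ 82.7%.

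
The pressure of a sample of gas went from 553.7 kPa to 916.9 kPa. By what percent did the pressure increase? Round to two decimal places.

Change: 916.9 − 553.7 = 363.2.
Relative to the original: 363.2 ÷ 553.7 ≈ 65.60%.
So the pressure increased by 65.60%.

65.60%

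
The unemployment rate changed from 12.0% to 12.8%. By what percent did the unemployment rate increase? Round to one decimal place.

The change is 12.8 − 12.0 = 0.8 percentage points.
Relative to the original 12.0%, that is 0.8 ÷ 12.0 ≈ 6.7%.
So the unemployment rate rose by 6.7%.

6.7%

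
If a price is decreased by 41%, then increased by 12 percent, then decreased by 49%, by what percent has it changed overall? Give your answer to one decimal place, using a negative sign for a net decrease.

A 41% decrease multiplies by 0.59.
Then a 12% increase: 0.59 × 1.12 = 0.6608.
Then a 49% decrease: 0.6608 × 0.51 = 0.337008.
Overall factor 0.337008, i.e. -66.3%.

-66.3%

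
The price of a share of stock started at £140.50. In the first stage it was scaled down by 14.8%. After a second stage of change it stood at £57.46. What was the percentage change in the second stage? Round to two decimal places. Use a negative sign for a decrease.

-52.00%

After the first stage: £140.50 × 0.852 = £119.706.
Second-stage multiplier: £57.46 ÷ £119.706 ≈ 0.480009.
That is a change of -52.00%.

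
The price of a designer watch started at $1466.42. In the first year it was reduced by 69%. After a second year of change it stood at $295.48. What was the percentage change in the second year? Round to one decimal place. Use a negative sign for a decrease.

-35.0%

After the first year: $1466.42 × 0.31 = $454.5902.
Second-year multiplier: $295.48 ÷ $454.5902 ≈ 0.64999.
That is a change of -35.0%.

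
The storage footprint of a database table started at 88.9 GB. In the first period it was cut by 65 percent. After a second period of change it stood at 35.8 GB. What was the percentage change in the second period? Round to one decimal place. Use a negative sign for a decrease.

15.1%

After the first period: 88.9 × 0.35 = 31.115.
Second-period multiplier: 35.8 ÷ 31.115 ≈ 1.15057.
That is a change of 15.1%.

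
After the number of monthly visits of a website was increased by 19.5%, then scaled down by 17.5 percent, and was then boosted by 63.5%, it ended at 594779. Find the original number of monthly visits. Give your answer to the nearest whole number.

368991

Undoing the 63.5% increase: 594779 ÷ 1.635 ≈ 363779.204893.
Undoing the 17.5% decrease: 363779.204893 ÷ 0.825 ≈ 440944.490779.
Undoing the 19.5% increase: 440944.490779 ÷ 1.195 ≈ 368991.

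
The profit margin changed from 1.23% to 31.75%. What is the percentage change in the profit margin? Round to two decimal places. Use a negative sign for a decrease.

The change is 31.75 − 1.23 = 30.52 percentage points.
Relative to the original 1.23%, that is 30.52 ÷ 1.23 ≈ 2481.30%.

2481.30%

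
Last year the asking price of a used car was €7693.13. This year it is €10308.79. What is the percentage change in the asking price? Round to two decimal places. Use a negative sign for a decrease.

Change: €10308.79 − €7693.13 = €2615.66.
Relative to the original: €2615.66 ÷ €7693.13 ≈ 34.00%.

34.00%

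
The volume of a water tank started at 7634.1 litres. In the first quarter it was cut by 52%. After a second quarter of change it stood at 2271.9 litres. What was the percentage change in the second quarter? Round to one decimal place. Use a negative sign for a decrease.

After the first quarter: 7634.1 × 0.48 = 3664.368.
Second-quarter multiplier: 2271.9 ÷ 3664.368 ≈ 0.62.
That is a change of -38.0%.

-38.0%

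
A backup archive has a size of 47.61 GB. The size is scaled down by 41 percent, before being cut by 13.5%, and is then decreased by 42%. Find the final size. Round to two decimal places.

41% decrease: 47.61 × 0.59 = 28.0899.
13.5% decrease: 28.0899 × 0.865 = 24.2977635.
42% decrease: 24.2977635 × 0.58 = 14.09270283 ≈ 14.09.

14.09 GB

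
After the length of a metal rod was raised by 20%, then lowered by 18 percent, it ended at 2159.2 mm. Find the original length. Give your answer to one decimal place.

Undoing the 18% decrease: 2159.2 ÷ 0.82 ≈ 2633.170732.
Undoing the 20% increase: 2633.170732 ÷ 1.2 ≈ 2194.3 mm.

2194.3 mm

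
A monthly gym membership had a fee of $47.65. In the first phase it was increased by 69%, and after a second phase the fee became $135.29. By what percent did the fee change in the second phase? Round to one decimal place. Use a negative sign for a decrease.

After the first phase: $47.65 × 1.69 = $80.5285.
Second-phase multiplier: $135.29 ÷ $80.5285 ≈ 1.68003.
That is a change of 68.0%.

68.0%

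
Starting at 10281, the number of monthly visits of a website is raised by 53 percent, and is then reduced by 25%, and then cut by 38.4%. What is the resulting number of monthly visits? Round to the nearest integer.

53% increase: 10281 × 1.53 = 15729.93.
25% decrease: 15729.93 × 0.75 = 11797.4475.
Apply the 38.4% decrease: 11797.4475 × 0.616 = 7267.22766 ≈ 7267.

7267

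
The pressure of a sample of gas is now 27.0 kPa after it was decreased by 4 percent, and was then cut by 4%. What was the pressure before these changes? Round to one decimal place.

Undoing the 4% decrease: 27.0 ÷ 0.96 = 28.125.
Undoing the 4% decrease: 28.125 ÷ 0.96 ≈ 29.3 kPa.

29.3 kPa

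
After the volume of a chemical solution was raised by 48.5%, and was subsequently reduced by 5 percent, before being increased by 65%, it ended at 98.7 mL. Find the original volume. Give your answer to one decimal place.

Undoing the 65% increase: 98.7 ÷ 1.65 ≈ 59.818182.
Undoing the 5% decrease: 59.818182 ÷ 0.95 ≈ 62.966507.
Undoing the 48.5% increase: 62.966507 ÷ 1.485 ≈ 42.4 mL.

42.4 mL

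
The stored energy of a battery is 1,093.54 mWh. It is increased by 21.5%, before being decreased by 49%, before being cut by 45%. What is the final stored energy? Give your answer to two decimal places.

372.69 mWh

Each change multiplies by a factor: 1.215 × 0.51 × 0.55 = 0.3408075.
1,093.54 × 0.3408075 = 372.68663355 ≈ 372.69.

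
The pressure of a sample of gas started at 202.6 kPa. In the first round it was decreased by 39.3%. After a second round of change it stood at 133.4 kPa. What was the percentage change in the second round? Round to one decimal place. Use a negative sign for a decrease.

After the first round: 202.6 × 0.607 = 122.9782.
Second-round multiplier: 133.4 ÷ 122.9782 ≈ 1.08475.
That is a change of 8.5%.

8.5%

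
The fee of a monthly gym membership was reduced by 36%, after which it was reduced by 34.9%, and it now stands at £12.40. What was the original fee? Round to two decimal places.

Undoing the 34.9% decrease: £12.40 ÷ 0.651 ≈ £19.047619.
Undoing the 36% decrease: £19.047619 ÷ 0.64 ≈ £29.76.

£29.76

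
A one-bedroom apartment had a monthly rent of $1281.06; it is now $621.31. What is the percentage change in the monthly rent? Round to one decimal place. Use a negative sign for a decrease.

-51.5%

Change: $621.31 − $1281.06 = -$659.75.
Relative to the original: -$659.75 ÷ $1281.06 ≈ -51.5%.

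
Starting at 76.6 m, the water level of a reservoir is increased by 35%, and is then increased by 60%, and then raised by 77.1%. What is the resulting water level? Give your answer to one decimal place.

293.0 m

Each change multiplies by a factor: 1.35 × 1.6 × 1.771 = 3.82536.
76.6 × 3.82536 = 293.022576 ≈ 293.0.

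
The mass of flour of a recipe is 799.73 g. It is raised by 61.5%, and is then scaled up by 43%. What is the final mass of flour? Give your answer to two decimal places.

61.5% increase: 799.73 × 1.615 = 1291.56395.
After the 43% increase: 1291.56395 × 1.43 = 1846.9364485 ≈ 1846.94.

1846.94 g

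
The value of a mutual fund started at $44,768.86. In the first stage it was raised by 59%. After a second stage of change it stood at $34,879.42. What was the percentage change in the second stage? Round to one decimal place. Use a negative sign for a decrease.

-51.0%

After the first stage: $44,768.86 × 1.59 = $71182.4874.
Second-stage multiplier: $34,879.42 ÷ $71182.4874 ≈ 0.49.
That is a change of -51.0%.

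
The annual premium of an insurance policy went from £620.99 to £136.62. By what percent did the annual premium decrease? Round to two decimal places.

78.00%

Change: £136.62 − £620.99 = -£484.37.
Relative to the original: -£484.37 ÷ £620.99 ≈ -78.00%.
So the annual premium decreased by 78.00%.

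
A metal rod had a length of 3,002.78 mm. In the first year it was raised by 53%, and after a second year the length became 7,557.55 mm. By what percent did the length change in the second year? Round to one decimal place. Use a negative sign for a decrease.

After the first year: 3,002.78 × 1.53 = 4594.2534.
Second-year multiplier: 7,557.55 ÷ 4594.2534 ≈ 1.645.
That is a change of 64.5%.

64.5%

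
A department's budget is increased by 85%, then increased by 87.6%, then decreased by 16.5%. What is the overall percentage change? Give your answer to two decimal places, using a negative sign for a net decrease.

The combined multiplier is 1.85 × 1.876 × 0.835 = 2.897951.
That corresponds to an increase of 189.80%.

189.80%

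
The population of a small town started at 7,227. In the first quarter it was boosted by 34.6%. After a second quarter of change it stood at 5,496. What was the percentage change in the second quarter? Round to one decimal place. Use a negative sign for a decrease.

-43.5%

After the first quarter: 7,227 × 1.346 = 9727.542.
Second-quarter multiplier: 5,496 ÷ 9727.542 ≈ 0.56499.
That is a change of -43.5%.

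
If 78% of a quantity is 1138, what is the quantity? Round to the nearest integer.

1138 ÷ 0.78 ≈ 1459.

1459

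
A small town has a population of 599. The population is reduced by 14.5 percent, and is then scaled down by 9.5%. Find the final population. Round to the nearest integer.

After the 14.5% decrease: 599 × 0.855 = 512.145.
After the 9.5% decrease: 512.145 × 0.905 = 463.491225 ≈ 463.

463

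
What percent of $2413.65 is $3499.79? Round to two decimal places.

$3499.79 ÷ $2413.65 ≈ 145.00%.

145.00%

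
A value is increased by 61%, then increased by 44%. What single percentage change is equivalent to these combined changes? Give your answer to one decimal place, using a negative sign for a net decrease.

The combined multiplier is 1.61 × 1.44 = 2.3184.
That corresponds to an increase of 131.8%.

131.8%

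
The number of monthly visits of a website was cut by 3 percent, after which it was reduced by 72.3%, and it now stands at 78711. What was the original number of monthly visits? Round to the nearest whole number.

292944

Undoing the 72.3% decrease: 78711 ÷ 0.277 ≈ 284155.234657.
Undoing the 3% decrease: 284155.234657 ÷ 0.97 ≈ 292944.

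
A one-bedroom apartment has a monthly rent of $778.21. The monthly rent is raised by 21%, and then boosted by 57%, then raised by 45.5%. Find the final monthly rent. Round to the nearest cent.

Each change multiplies by a factor: 1.21 × 1.57 × 1.455 = 2.7640635.
$778.21 × 2.7640635 = $2151.021856335 ≈ $2151.02.

$2151.02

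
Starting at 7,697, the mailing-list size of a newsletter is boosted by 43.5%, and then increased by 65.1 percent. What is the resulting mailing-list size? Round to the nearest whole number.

18,236

Each change multiplies by a factor: 1.435 × 1.651 = 2.369185.
7,697 × 2.369185 = 18235.616945 ≈ 18,236.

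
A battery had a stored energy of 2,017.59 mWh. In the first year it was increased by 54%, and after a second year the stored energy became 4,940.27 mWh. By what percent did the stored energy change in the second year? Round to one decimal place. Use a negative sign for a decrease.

59.0%

After the first year: 2,017.59 × 1.54 = 3107.0886.
Second-year multiplier: 4,940.27 ÷ 3107.0886 ≈ 1.59.
That is a change of 59.0%.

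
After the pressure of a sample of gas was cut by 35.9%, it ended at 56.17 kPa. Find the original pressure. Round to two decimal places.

87.63 kPa

The overall multiplier applied was 0.641.
So the original pressure was 56.17 ÷ 0.641 ≈ 87.63 kPa.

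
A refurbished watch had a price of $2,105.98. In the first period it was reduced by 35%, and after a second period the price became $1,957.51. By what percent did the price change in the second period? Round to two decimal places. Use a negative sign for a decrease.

After the first period: $2,105.98 × 0.65 = $1368.887.
Second-period multiplier: $1,957.51 ÷ $1368.887 ≈ 1.430001.
That is a change of 43.00%.

43.00%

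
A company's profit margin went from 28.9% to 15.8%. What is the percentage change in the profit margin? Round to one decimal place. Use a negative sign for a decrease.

The change is 15.8 − 28.9 = -13.1 percentage points.
Relative to the original 28.9%, that is -13.1 ÷ 28.9 ≈ -45.3%.

-45.3%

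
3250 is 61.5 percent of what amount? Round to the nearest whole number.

5285

3250 ÷ 0.615 ≈ 5285.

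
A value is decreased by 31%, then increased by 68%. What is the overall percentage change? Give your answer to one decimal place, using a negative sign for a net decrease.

15.9%

A 31% decrease multiplies by 0.69.
Then a 68% increase: 0.69 × 1.68 = 1.1592.
Overall factor 1.1592, i.e. 15.9%.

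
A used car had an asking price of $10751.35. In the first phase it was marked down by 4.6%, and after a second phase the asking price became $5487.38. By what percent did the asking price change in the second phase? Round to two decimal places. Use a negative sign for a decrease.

-46.50%

After the first phase: $10751.35 × 0.954 = $10256.7879.
Second-phase multiplier: $5487.38 ÷ $10256.7879 ≈ 0.535.
That is a change of -46.50%.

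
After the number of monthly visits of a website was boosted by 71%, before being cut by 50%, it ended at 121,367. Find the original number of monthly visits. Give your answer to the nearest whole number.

141,950

Undoing the 50% decrease: 121,367 ÷ 0.5 = 242734.
Undoing the 71% increase: 242734 ÷ 1.71 ≈ 141,950.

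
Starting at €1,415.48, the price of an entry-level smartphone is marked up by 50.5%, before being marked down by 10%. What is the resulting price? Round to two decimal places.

€1,917.27

Each change multiplies by a factor: 1.505 × 0.9 = 1.3545.
€1,415.48 × 1.3545 = €1917.26766 ≈ €1,917.27.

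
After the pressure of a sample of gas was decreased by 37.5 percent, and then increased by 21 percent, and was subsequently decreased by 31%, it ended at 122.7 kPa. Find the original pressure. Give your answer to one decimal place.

Undoing the 31% decrease: 122.7 ÷ 0.69 ≈ 177.826087.
Undoing the 21% increase: 177.826087 ÷ 1.21 ≈ 146.963708.
Undoing the 37.5% decrease: 146.963708 ÷ 0.625 ≈ 235.1 kPa.

235.1 kPa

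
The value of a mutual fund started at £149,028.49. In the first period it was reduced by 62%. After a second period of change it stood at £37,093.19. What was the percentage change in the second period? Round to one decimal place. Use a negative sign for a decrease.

-34.5%

After the first period: £149,028.49 × 0.38 = £56630.8262.
Second-period multiplier: £37,093.19 ÷ £56630.8262 ≈ 0.655.
That is a change of -34.5%.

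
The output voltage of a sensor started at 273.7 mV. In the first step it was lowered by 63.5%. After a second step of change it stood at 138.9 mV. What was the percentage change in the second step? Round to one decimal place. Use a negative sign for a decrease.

After the first step: 273.7 × 0.365 = 99.9005.
Second-step multiplier: 138.9 ÷ 99.9005 ≈ 1.39038.
That is a change of 39.0%.

39.0%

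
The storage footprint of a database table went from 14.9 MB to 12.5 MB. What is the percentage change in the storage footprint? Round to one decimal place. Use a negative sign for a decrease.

Change: 12.5 − 14.9 = -2.4.
Relative to the original: -2.4 ÷ 14.9 ≈ -16.1%.

-16.1%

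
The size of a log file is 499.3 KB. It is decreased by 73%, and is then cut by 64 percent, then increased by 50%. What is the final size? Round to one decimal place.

72.8 KB

73% decrease: 499.3 × 0.27 = 134.811.
After the 64% decrease: 134.811 × 0.36 = 48.53196.
50% increase: 48.53196 × 1.5 = 72.79794 ≈ 72.8.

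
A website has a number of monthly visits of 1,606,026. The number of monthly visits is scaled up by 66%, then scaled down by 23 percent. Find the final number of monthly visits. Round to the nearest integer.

Each change multiplies by a factor: 1.66 × 0.77 = 1.2782.
1,606,026 × 1.2782 = 2052822.4332 ≈ 2,052,822.

2,052,822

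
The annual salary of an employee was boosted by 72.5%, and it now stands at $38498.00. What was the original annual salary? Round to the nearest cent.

The overall multiplier applied was 1.725.
So the original annual salary was $38498.00 ÷ 1.725 ≈ $22317.68.

$22317.68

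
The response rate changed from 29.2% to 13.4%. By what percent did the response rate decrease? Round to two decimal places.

54.11%

The change is 13.4 − 29.2 = -15.8 percentage points.
Relative to the original 29.2%, that is -15.8 ÷ 29.2 ≈ -54.11%.
So the response rate fell by 54.11%.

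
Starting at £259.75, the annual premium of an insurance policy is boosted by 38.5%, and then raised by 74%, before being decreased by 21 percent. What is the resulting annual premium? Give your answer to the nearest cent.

£494.52

Each change multiplies by a factor: 1.385 × 1.74 × 0.79 = 1.903821.
£259.75 × 1.903821 = £494.51750475 ≈ £494.52.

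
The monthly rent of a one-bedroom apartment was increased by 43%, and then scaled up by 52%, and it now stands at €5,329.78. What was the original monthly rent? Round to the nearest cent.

€2,452.05

Undoing the 52% increase: €5,329.78 ÷ 1.52 ≈ €3506.434211.
Undoing the 43% increase: €3506.434211 ÷ 1.43 ≈ €2,452.05.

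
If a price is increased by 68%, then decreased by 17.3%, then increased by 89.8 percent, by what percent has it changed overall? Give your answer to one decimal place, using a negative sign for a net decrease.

163.7%

A 68% increase multiplies by 1.68.
Then a 17.3% decrease: 1.68 × 0.827 = 1.38936.
Then an 89.8% increase: 1.38936 × 1.898 = 2.63700528.
Overall factor 2.63700528, i.e. 163.7%.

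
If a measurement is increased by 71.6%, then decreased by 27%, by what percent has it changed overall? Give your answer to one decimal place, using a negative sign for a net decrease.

A 71.6% increase multiplies by 1.716.
Then a 27% decrease: 1.716 × 0.73 = 1.25268.
Overall factor 1.25268, i.e. 25.3%.

25.3%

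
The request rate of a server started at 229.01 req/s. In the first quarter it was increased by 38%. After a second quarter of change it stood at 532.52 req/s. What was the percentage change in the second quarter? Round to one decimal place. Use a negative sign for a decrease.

After the first quarter: 229.01 × 1.38 = 316.0338.
Second-quarter multiplier: 532.52 ÷ 316.0338 ≈ 1.68501.
That is a change of 68.5%.

68.5%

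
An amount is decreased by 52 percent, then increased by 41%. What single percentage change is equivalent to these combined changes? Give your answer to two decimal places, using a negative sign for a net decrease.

A 52% decrease multiplies by 0.48.
Then a 41% increase: 0.48 × 1.41 = 0.6768.
Overall factor 0.6768, i.e. -32.32%.

-32.32%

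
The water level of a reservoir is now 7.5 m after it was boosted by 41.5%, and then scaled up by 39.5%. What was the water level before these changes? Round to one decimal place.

The overall multiplier applied was 1.415 × 1.395 = 1.973925.
So the original water level was 7.5 ÷ 1.973925 ≈ 3.8 m.

3.8 m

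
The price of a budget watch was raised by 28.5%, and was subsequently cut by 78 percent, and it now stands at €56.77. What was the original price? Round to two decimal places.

€200.81

The overall multiplier applied was 1.285 × 0.22 = 0.2827.
So the original price was €56.77 ÷ 0.2827 ≈ €200.81.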